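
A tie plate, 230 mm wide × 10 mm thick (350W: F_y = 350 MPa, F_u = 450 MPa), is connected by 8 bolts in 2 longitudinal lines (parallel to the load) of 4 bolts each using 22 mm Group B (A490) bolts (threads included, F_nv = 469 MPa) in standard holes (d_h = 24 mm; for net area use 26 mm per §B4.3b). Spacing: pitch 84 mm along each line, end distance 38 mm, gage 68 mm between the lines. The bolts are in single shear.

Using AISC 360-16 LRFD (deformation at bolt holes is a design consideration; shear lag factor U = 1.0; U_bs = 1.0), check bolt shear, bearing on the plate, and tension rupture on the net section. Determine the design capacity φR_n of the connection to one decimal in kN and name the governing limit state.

600.8 kN (net-section rupture governs)

Bolt shear: A_b = π(22)²/4 = 380.13 mm². φR_n = 0.75 × 469 × 380.13 × 8 × 1 = 1069.7 kN.
Bearing (10 mm plate, F_u = 450 MPa): end bolts L_c = 38 − 24/2 = 26, R_n = min(1.2×26×10×450, 2.4×22×10×450) = 140.4 kN/bolt; interior L_c = 84 − 24 = 60, R_n = 237.6 kN/bolt. φR_n = 0.75 × (2×140.4 + 6×237.6) = 1279.8 kN.
Tension rupture (net): A_n = (230 − 2×26)×10 = 1780 mm² (U = 1.0, A_e = A_n). φR_n = 0.75 × 450 × 1780 = 600.8 kN.
Governing: min(1069.7, 1279.8, 600.8) = 600.8 kN → net-section rupture.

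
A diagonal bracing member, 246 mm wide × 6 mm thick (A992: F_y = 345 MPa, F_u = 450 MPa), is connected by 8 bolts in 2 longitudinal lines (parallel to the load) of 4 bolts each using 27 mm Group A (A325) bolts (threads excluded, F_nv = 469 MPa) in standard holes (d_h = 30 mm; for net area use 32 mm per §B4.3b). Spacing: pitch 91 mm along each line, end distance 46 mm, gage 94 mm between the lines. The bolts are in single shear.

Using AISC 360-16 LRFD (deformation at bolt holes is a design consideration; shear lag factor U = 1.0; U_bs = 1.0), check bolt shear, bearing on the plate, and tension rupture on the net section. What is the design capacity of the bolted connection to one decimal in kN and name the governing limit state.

Bolt shear: A_b = π(27)²/4 = 572.56 mm². φR_n = 0.75 × 469 × 572.56 × 8 × 1 = 1611.2 kN.
Bearing (6 mm plate, F_u = 450 MPa): end bolts L_c = 46 − 30/2 = 31, R_n = min(1.2×31×6×450, 2.4×27×6×450) = 100.44 kN/bolt; interior L_c = 91 − 30 = 61, R_n = 174.96 kN/bolt. φR_n = 0.75 × (2×100.44 + 6×174.96) = 938.0 kN.
Tension rupture (net): A_n = (246 − 2×32)×6 = 1092 mm² (U = 1.0, A_e = A_n). φR_n = 0.75 × 450 × 1092 = 368.6 kN.
Governing: min(1611.2, 938.0, 368.6) = 368.6 kN → net-section rupture.

368.6 kN (net-section rupture governs)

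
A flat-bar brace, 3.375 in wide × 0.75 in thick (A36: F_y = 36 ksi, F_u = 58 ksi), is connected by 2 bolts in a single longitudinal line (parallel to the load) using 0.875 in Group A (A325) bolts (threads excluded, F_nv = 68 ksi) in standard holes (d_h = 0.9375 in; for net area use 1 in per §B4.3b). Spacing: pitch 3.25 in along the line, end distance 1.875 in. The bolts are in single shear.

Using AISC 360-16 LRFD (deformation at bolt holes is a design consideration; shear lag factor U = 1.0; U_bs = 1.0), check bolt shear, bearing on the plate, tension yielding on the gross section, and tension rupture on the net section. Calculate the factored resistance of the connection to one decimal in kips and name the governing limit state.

Bolt shear: A_b = π(0.875)²/4 = 0.60132 in². φR_n = 0.75 × 68 × 0.60132 × 2 × 1 = 61.3 kips.
Bearing (0.75 in plate, F_u = 58 ksi): end bolts L_c = 1.875 − 0.9375/2 = 1.40625, R_n = min(1.2×1.40625×0.75×58, 2.4×0.875×0.75×58) = 73.406 kips/bolt; interior L_c = 3.25 − 0.9375 = 2.3125, R_n = 91.35 kips/bolt. φR_n = 0.75 × (1×73.406 + 1×91.35) = 123.6 kips.
Tension yield (gross): A_g = 3.375×0.75 = 2.5313 in². φR_n = 0.90 × 36 × 2.5313 = 82.0 kips.
Tension rupture (net): A_n = (3.375 − 1×1)×0.75 = 1.7813 in² (U = 1.0, A_e = A_n). φR_n = 0.75 × 58 × 1.7813 = 77.5 kips.
Governing: min(61.3, 123.6, 82.0, 77.5) = 61.3 kips → bolt shear.

61.3 kips (bolt shear governs)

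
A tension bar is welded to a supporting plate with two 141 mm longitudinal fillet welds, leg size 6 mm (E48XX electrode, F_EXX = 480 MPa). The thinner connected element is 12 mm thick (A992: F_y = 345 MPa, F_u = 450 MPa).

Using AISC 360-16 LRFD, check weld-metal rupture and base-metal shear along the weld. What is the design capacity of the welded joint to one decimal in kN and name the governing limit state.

258.4 kN (weld metal governs)

Weld metal: throat = 0.707×6 = 4.242 mm, L = 2×141 = 282 mm. φR_n = 0.75 × 0.6 × 480 × 4.242 × 282 = 258.4 kN.
Base metal shear (12 mm plate): yield φR_n = 1.0×0.6×345×12×282 = 700.5 kN; rupture φR_n = 0.75×0.6×450×12×282 = 685.3 kN; take 685.3 kN (rupture).
Governing: min(258.4, 685.3) = 258.4 kN → weld metal.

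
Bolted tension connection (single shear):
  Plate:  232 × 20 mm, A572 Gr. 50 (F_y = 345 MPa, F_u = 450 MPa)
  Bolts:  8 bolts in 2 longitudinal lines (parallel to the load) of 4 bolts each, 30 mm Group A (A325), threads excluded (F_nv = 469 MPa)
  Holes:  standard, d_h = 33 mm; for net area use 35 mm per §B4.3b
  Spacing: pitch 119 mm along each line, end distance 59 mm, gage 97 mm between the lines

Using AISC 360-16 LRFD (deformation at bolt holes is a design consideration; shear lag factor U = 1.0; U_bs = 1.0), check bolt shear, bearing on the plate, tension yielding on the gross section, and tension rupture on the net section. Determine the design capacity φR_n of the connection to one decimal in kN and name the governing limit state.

1093.5 kN (net-section rupture governs)

Bolt shear: A_b = π(30)²/4 = 706.86 mm². φR_n = 0.75 × 469 × 706.86 × 8 × 1 = 1989.1 kN.
Bearing (20 mm plate, F_u = 450 MPa): end bolts L_c = 59 − 33/2 = 42.5, R_n = min(1.2×42.5×20×450, 2.4×30×20×450) = 459 kN/bolt; interior L_c = 119 − 33 = 86, R_n = 648 kN/bolt. φR_n = 0.75 × (2×459 + 6×648) = 3604.5 kN.
Tension yield (gross): A_g = 232×20 = 4640 mm². φR_n = 0.90 × 345 × 4640 = 1440.7 kN.
Tension rupture (net): A_n = (232 − 2×35)×20 = 3240 mm² (U = 1.0, A_e = A_n). φR_n = 0.75 × 450 × 3240 = 1093.5 kN.
Governing: min(1989.1, 3604.5, 1440.7, 1093.5) = 1093.5 kN → net-section rupture.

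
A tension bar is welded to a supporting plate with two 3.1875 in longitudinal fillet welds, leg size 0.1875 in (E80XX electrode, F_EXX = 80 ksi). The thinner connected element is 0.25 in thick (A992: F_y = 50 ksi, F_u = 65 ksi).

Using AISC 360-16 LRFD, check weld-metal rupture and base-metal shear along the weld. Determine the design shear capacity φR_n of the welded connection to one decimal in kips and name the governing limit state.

30.4 kips (weld metal governs)

Weld metal: throat = 0.707×0.1875 = 0.13256 in, L = 2×3.1875 = 6.375 in. φR_n = 0.75 × 0.6 × 80 × 0.13256 × 6.375 = 30.4 kips.
Base metal shear (0.25 in plate): yield φR_n = 1.0×0.6×50×0.25×6.375 = 47.8 kips; rupture φR_n = 0.75×0.6×65×0.25×6.375 = 46.6 kips; take 46.6 kips (rupture).
Governing: min(30.4, 46.6) = 30.4 kips → weld metal.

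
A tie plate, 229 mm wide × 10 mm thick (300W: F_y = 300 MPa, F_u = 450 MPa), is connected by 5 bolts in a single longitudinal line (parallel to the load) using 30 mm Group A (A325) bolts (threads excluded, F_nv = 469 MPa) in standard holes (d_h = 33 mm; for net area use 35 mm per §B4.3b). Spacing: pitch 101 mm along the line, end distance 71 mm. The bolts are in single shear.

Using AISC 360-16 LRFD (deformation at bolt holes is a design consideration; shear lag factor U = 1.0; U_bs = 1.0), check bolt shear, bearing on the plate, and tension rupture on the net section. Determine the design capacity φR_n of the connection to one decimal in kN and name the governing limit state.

Bolt shear: A_b = π(30)²/4 = 706.86 mm². φR_n = 0.75 × 469 × 706.86 × 5 × 1 = 1243.2 kN.
Bearing (10 mm plate, F_u = 450 MPa): end bolts L_c = 71 − 33/2 = 54.5, R_n = min(1.2×54.5×10×450, 2.4×30×10×450) = 294.3 kN/bolt; interior L_c = 101 − 33 = 68, R_n = 324 kN/bolt. φR_n = 0.75 × (1×294.3 + 4×324) = 1192.7 kN.
Tension rupture (net): A_n = (229 − 1×35)×10 = 1940 mm² (U = 1.0, A_e = A_n). φR_n = 0.75 × 450 × 1940 = 654.8 kN.
Governing: min(1243.2, 1192.7, 654.8) = 654.8 kN → net-section rupture.

654.8 kN (net-section rupture governs)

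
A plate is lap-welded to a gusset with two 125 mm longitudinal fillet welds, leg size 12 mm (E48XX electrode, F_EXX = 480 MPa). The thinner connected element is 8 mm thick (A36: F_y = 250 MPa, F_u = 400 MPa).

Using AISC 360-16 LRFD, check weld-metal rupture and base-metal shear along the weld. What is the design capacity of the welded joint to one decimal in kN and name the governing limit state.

Weld metal: throat = 0.707×12 = 8.484 mm, L = 2×125 = 250 mm. φR_n = 0.75 × 0.6 × 480 × 8.484 × 250 = 458.1 kN.
Base metal shear (8 mm plate): yield φR_n = 1.0×0.6×250×8×250 = 300.0 kN; rupture φR_n = 0.75×0.6×400×8×250 = 360.0 kN; take 300.0 kN (yield).
Governing: min(458.1, 300.0) = 300.0 kN → base-metal shear.

300.0 kN (base-metal shear governs)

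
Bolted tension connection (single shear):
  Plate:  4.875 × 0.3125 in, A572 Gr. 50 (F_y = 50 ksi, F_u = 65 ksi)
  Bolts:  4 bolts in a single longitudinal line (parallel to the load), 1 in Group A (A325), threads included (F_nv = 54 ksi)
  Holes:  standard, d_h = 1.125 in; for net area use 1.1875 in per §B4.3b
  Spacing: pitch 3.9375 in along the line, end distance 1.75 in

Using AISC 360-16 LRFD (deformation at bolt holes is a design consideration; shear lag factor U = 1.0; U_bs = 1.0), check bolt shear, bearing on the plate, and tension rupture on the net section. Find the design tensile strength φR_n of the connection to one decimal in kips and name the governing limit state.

56.2 kips (net-section rupture governs)

Bolt shear: A_b = π(1)²/4 = 0.7854 in². φR_n = 0.75 × 54 × 0.7854 × 4 × 1 = 127.2 kips.
Bearing (0.3125 in plate, F_u = 65 ksi): end bolts L_c = 1.75 − 1.125/2 = 1.1875, R_n = min(1.2×1.1875×0.3125×65, 2.4×1×0.3125×65) = 28.945 kips/bolt; interior L_c = 3.9375 − 1.125 = 2.8125, R_n = 48.75 kips/bolt. φR_n = 0.75 × (1×28.945 + 3×48.75) = 131.4 kips.
Tension rupture (net): A_n = (4.875 − 1×1.1875)×0.3125 = 1.1523 in² (U = 1.0, A_e = A_n). φR_n = 0.75 × 65 × 1.1523 = 56.2 kips.
Governing: min(127.2, 131.4, 56.2) = 56.2 kips → net-section rupture.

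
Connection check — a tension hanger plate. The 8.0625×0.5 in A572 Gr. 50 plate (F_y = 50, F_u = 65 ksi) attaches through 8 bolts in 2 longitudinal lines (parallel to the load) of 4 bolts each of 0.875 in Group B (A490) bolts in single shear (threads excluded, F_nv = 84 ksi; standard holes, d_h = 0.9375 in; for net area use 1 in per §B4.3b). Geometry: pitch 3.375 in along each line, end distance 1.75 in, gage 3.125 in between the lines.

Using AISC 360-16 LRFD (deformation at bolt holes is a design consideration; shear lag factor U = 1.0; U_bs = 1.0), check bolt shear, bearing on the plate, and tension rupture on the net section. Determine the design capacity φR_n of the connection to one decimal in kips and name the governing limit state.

Bolt shear: A_b = π(0.875)²/4 = 0.60132 in². φR_n = 0.75 × 84 × 0.60132 × 8 × 1 = 303.1 kips.
Bearing (0.5 in plate, F_u = 65 ksi): end bolts L_c = 1.75 − 0.9375/2 = 1.28125, R_n = min(1.2×1.28125×0.5×65, 2.4×0.875×0.5×65) = 49.969 kips/bolt; interior L_c = 3.375 − 0.9375 = 2.4375, R_n = 68.25 kips/bolt. φR_n = 0.75 × (2×49.969 + 6×68.25) = 382.1 kips.
Tension rupture (net): A_n = (8.0625 − 2×1)×0.5 = 3.0313 in² (U = 1.0, A_e = A_n). φR_n = 0.75 × 65 × 3.0313 = 147.8 kips.
Governing: min(303.1, 382.1, 147.8) = 147.8 kips → net-section rupture.

147.8 kips (net-section rupture governs)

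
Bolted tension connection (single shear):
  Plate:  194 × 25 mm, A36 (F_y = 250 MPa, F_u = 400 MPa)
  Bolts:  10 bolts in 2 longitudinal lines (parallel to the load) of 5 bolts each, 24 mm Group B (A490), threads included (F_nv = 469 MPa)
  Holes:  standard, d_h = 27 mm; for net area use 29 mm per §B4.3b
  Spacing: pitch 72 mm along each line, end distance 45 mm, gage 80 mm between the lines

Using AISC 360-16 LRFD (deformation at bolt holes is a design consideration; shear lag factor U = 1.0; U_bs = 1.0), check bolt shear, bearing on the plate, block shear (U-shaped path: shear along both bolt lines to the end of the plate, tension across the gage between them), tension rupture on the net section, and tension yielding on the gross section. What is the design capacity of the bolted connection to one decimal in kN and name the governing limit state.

Bolt shear: A_b = π(24)²/4 = 452.39 mm². φR_n = 0.75 × 469 × 452.39 × 10 × 1 = 1591.3 kN.
Bearing (25 mm plate, F_u = 400 MPa): end bolts L_c = 45 − 27/2 = 31.5, R_n = min(1.2×31.5×25×400, 2.4×24×25×400) = 378 kN/bolt; interior L_c = 72 − 27 = 45, R_n = 540 kN/bolt. φR_n = 0.75 × (2×378 + 8×540) = 3807.0 kN.
Block shear: shear path 2×[45+4×72] = 2×333 mm, A_gv = 16650, A_nv = 2×(333 − 4.5×29)×25 = 10125 mm²; tension across gage: (80 − 1×29)×25 = 1275 mm². R_n = min(0.6×400×10125, 0.6×250×16650) + 1.0×400×1275 = min(2430, 2497.5) + 510 = 2940 kN. φR_n = 0.75 × 2940 = 2205.0 kN.
Tension rupture (net): A_n = (194 − 2×29)×25 = 3400 mm² (U = 1.0, A_e = A_n). φR_n = 0.75 × 400 × 3400 = 1020.0 kN.
Tension yield (gross): A_g = 194×25 = 4850 mm². φR_n = 0.90 × 250 × 4850 = 1091.3 kN.
Governing: min(1591.3, 3807.0, 2205.0, 1020.0, 1091.3) = 1020.0 kN → net-section rupture.

1020.0 kN (net-section rupture governs)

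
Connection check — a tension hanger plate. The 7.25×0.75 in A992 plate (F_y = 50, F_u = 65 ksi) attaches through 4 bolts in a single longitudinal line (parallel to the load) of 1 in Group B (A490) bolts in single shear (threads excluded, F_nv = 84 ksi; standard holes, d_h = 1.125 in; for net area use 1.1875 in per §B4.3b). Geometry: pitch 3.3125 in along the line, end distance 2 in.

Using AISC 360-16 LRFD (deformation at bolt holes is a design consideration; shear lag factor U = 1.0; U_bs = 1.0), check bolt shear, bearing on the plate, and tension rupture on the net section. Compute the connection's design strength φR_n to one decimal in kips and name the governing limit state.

Bolt shear: A_b = π(1)²/4 = 0.7854 in². φR_n = 0.75 × 84 × 0.7854 × 4 × 1 = 197.9 kips.
Bearing (0.75 in plate, F_u = 65 ksi): end bolts L_c = 2 − 1.125/2 = 1.4375, R_n = min(1.2×1.4375×0.75×65, 2.4×1×0.75×65) = 84.094 kips/bolt; interior L_c = 3.3125 − 1.125 = 2.1875, R_n = 117 kips/bolt. φR_n = 0.75 × (1×84.094 + 3×117) = 326.3 kips.
Tension rupture (net): A_n = (7.25 − 1×1.1875)×0.75 = 4.5469 in² (U = 1.0, A_e = A_n). φR_n = 0.75 × 65 × 4.5469 = 221.7 kips.
Governing: min(197.9, 326.3, 221.7) = 197.9 kips → bolt shear.

197.9 kips (bolt shear governs)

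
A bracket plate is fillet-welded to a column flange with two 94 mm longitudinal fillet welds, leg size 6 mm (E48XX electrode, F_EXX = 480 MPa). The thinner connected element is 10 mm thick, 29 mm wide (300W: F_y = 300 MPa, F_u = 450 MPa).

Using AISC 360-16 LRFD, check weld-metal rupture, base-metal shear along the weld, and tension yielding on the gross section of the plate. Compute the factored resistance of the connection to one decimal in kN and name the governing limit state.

Weld metal: throat = 0.707×6 = 4.242 mm, L = 2×94 = 188 mm. φR_n = 0.75 × 0.6 × 480 × 4.242 × 188 = 172.3 kN.
Base metal shear (10 mm plate): yield φR_n = 1.0×0.6×300×10×188 = 338.4 kN; rupture φR_n = 0.75×0.6×450×10×188 = 380.7 kN; take 338.4 kN (yield).
Tension yield (gross): A_g = 29×10 = 290 mm². φR_n = 0.90 × 300 × 290 = 78.3 kN.
Governing: min(172.3, 338.4, 78.3) = 78.3 kN → gross-section yield.

78.3 kN (gross-section yield governs)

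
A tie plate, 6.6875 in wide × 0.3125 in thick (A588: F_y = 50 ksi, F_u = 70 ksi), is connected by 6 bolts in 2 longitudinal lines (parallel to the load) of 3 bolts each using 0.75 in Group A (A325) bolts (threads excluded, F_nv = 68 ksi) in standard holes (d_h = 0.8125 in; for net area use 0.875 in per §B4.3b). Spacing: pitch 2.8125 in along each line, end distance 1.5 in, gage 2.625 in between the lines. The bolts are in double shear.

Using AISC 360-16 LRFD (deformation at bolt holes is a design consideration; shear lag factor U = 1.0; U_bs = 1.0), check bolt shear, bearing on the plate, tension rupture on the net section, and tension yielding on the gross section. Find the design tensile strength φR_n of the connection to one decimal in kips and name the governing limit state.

81.0 kips (net-section rupture governs)

Bolt shear: A_b = π(0.75)²/4 = 0.44179 in². φR_n = 0.75 × 68 × 0.44179 × 6 × 2 = 270.4 kips.
Bearing (0.3125 in plate, F_u = 70 ksi): end bolts L_c = 1.5 − 0.8125/2 = 1.09375, R_n = min(1.2×1.09375×0.3125×70, 2.4×0.75×0.3125×70) = 28.711 kips/bolt; interior L_c = 2.8125 − 0.8125 = 2, R_n = 39.375 kips/bolt. φR_n = 0.75 × (2×28.711 + 4×39.375) = 161.2 kips.
Tension rupture (net): A_n = (6.6875 − 2×0.875)×0.3125 = 1.543 in² (U = 1.0, A_e = A_n). φR_n = 0.75 × 70 × 1.543 = 81.0 kips.
Tension yield (gross): A_g = 6.6875×0.3125 = 2.0898 in². φR_n = 0.90 × 50 × 2.0898 = 94.0 kips.
Governing: min(270.4, 161.2, 81.0, 94.0) = 81.0 kips → net-section rupture.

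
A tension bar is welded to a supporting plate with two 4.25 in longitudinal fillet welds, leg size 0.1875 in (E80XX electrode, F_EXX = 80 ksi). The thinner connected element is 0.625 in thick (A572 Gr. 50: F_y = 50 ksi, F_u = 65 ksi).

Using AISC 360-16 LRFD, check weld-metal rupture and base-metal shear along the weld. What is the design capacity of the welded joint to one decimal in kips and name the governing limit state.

Weld metal: throat = 0.707×0.1875 = 0.13256 in, L = 2×4.25 = 8.5 in. φR_n = 0.75 × 0.6 × 80 × 0.13256 × 8.5 = 40.6 kips.
Base metal shear (0.625 in plate): yield φR_n = 1.0×0.6×50×0.625×8.5 = 159.4 kips; rupture φR_n = 0.75×0.6×65×0.625×8.5 = 155.4 kips; take 155.4 kips (rupture).
Governing: min(40.6, 155.4) = 40.6 kips → weld metal.

40.6 kips (weld metal governs)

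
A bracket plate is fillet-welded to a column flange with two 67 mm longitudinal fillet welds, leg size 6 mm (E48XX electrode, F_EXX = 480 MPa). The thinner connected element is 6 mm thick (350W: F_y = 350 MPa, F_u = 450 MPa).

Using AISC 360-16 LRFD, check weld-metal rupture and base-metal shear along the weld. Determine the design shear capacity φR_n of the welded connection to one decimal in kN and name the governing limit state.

Weld metal: throat = 0.707×6 = 4.242 mm, L = 2×67 = 134 mm. φR_n = 0.75 × 0.6 × 480 × 4.242 × 134 = 122.8 kN.
Base metal shear (6 mm plate): yield φR_n = 1.0×0.6×350×6×134 = 168.8 kN; rupture φR_n = 0.75×0.6×450×6×134 = 162.8 kN; take 162.8 kN (rupture).
Governing: min(122.8, 162.8) = 122.8 kN → weld metal.

122.8 kN (weld metal governs)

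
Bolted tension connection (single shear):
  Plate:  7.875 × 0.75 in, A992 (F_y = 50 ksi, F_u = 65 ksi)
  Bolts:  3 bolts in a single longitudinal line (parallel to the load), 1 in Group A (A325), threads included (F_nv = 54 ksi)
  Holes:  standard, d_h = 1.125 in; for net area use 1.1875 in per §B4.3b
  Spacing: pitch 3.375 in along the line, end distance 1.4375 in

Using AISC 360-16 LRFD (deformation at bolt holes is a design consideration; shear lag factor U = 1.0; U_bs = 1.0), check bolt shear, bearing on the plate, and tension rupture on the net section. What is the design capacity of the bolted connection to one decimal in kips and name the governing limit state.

Bolt shear: A_b = π(1)²/4 = 0.7854 in². φR_n = 0.75 × 54 × 0.7854 × 3 × 1 = 95.4 kips.
Bearing (0.75 in plate, F_u = 65 ksi): end bolts L_c = 1.4375 − 1.125/2 = 0.875, R_n = min(1.2×0.875×0.75×65, 2.4×1×0.75×65) = 51.188 kips/bolt; interior L_c = 3.375 − 1.125 = 2.25, R_n = 117 kips/bolt. φR_n = 0.75 × (1×51.188 + 2×117) = 213.9 kips.
Tension rupture (net): A_n = (7.875 − 1×1.1875)×0.75 = 5.0156 in² (U = 1.0, A_e = A_n). φR_n = 0.75 × 65 × 5.0156 = 244.5 kips.
Governing: min(95.4, 213.9, 244.5) = 95.4 kips → bolt shear.

95.4 kips (bolt shear governs)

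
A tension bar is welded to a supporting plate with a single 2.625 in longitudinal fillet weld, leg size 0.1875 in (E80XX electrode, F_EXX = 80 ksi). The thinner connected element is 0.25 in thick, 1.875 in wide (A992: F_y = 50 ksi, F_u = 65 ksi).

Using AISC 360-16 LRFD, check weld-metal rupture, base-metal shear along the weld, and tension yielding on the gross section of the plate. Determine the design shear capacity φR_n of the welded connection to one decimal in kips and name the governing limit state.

Weld metal: throat = 0.707×0.1875 = 0.13256 in, L = 2.625 in. φR_n = 0.75 × 0.6 × 80 × 0.13256 × 2.625 = 12.5 kips.
Base metal shear (0.25 in plate): yield φR_n = 1.0×0.6×50×0.25×2.625 = 19.7 kips; rupture φR_n = 0.75×0.6×65×0.25×2.625 = 19.2 kips; take 19.2 kips (rupture).
Tension yield (gross): A_g = 1.875×0.25 = 0.46875 in². φR_n = 0.90 × 50 × 0.46875 = 21.1 kips.
Governing: min(12.5, 19.2, 21.1) = 12.5 kips → weld metal.

12.5 kips (weld metal governs)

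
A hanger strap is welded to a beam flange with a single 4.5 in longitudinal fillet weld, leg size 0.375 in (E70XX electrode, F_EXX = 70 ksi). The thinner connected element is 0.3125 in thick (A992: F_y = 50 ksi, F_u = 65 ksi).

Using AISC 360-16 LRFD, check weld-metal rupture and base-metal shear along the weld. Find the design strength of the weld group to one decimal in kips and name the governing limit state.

Weld metal: throat = 0.707×0.375 = 0.26513 in, L = 4.5 in. φR_n = 0.75 × 0.6 × 70 × 0.26513 × 4.5 = 37.6 kips.
Base metal shear (0.3125 in plate): yield φR_n = 1.0×0.6×50×0.3125×4.5 = 42.2 kips; rupture φR_n = 0.75×0.6×65×0.3125×4.5 = 41.1 kips; take 41.1 kips (rupture).
Governing: min(37.6, 41.1) = 37.6 kips → weld metal.

37.6 kips (weld metal governs)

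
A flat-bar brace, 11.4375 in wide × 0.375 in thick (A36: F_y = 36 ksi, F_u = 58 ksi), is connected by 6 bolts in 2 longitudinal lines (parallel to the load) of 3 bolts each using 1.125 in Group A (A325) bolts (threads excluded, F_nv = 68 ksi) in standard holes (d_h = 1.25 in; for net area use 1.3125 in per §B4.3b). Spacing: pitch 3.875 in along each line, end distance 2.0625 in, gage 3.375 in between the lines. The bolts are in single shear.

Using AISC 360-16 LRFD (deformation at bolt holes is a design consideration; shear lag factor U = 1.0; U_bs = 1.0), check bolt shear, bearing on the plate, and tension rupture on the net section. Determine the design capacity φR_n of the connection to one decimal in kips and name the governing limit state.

143.8 kips (net-section rupture governs)

Bolt shear: A_b = π(1.125)²/4 = 0.99402 in². φR_n = 0.75 × 68 × 0.99402 × 6 × 1 = 304.2 kips.
Bearing (0.375 in plate, F_u = 58 ksi): end bolts L_c = 2.0625 − 1.25/2 = 1.4375, R_n = min(1.2×1.4375×0.375×58, 2.4×1.125×0.375×58) = 37.519 kips/bolt; interior L_c = 3.875 − 1.25 = 2.625, R_n = 58.725 kips/bolt. φR_n = 0.75 × (2×37.519 + 4×58.725) = 232.5 kips.
Tension rupture (net): A_n = (11.4375 − 2×1.3125)×0.375 = 3.3047 in² (U = 1.0, A_e = A_n). φR_n = 0.75 × 58 × 3.3047 = 143.8 kips.
Governing: min(304.2, 232.5, 143.8) = 143.8 kips → net-section rupture.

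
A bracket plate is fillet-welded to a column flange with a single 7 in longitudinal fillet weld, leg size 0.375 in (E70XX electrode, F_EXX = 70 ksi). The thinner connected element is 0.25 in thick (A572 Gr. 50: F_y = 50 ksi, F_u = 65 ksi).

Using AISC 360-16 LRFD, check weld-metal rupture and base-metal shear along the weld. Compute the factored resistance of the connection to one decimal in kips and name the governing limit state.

Weld metal: throat = 0.707×0.375 = 0.26513 in, L = 7 in. φR_n = 0.75 × 0.6 × 70 × 0.26513 × 7 = 58.5 kips.
Base metal shear (0.25 in plate): yield φR_n = 1.0×0.6×50×0.25×7 = 52.5 kips; rupture φR_n = 0.75×0.6×65×0.25×7 = 51.2 kips; take 51.2 kips (rupture).
Governing: min(58.5, 51.2) = 51.2 kips → base-metal shear.

51.2 kips (base-metal shear governs)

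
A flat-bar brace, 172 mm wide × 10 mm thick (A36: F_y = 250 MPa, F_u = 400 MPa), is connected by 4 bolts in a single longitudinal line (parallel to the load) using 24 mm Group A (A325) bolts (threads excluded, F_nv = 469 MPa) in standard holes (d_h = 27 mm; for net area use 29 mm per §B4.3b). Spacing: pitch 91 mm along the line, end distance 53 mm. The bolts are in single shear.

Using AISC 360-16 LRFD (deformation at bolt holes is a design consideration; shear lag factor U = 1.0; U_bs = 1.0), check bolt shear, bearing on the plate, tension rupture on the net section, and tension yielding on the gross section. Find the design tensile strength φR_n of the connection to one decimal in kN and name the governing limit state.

Bolt shear: A_b = π(24)²/4 = 452.39 mm². φR_n = 0.75 × 469 × 452.39 × 4 × 1 = 636.5 kN.
Bearing (10 mm plate, F_u = 400 MPa): end bolts L_c = 53 − 27/2 = 39.5, R_n = min(1.2×39.5×10×400, 2.4×24×10×400) = 189.6 kN/bolt; interior L_c = 91 − 27 = 64, R_n = 230.4 kN/bolt. φR_n = 0.75 × (1×189.6 + 3×230.4) = 660.6 kN.
Tension rupture (net): A_n = (172 − 1×29)×10 = 1430 mm² (U = 1.0, A_e = A_n). φR_n = 0.75 × 400 × 1430 = 429.0 kN.
Tension yield (gross): A_g = 172×10 = 1720 mm². φR_n = 0.90 × 250 × 1720 = 387.0 kN.
Governing: min(636.5, 660.6, 429.0, 387.0) = 387.0 kN → gross-section yield.

387.0 kN (gross-section yield governs)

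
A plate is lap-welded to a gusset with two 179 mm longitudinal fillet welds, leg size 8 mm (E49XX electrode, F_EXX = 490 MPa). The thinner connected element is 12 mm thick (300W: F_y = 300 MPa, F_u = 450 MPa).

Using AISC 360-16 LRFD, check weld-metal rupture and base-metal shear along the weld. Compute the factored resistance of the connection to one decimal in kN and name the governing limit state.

446.5 kN (weld metal governs)

Weld metal: throat = 0.707×8 = 5.656 mm, L = 2×179 = 358 mm. φR_n = 0.75 × 0.6 × 490 × 5.656 × 358 = 446.5 kN.
Base metal shear (12 mm plate): yield φR_n = 1.0×0.6×300×12×358 = 773.3 kN; rupture φR_n = 0.75×0.6×450×12×358 = 869.9 kN; take 773.3 kN (yield).
Governing: min(446.5, 773.3) = 446.5 kN → weld metal.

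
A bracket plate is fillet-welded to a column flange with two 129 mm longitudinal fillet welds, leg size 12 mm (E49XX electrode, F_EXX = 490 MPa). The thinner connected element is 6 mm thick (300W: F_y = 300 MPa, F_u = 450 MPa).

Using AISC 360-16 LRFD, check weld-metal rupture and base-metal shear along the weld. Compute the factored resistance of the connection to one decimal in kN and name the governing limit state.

278.6 kN (base-metal shear governs)

Weld metal: throat = 0.707×12 = 8.484 mm, L = 2×129 = 258 mm. φR_n = 0.75 × 0.6 × 490 × 8.484 × 258 = 482.6 kN.
Base metal shear (6 mm plate): yield φR_n = 1.0×0.6×300×6×258 = 278.6 kN; rupture φR_n = 0.75×0.6×450×6×258 = 313.5 kN; take 278.6 kN (yield).
Governing: min(482.6, 278.6) = 278.6 kN → base-metal shear.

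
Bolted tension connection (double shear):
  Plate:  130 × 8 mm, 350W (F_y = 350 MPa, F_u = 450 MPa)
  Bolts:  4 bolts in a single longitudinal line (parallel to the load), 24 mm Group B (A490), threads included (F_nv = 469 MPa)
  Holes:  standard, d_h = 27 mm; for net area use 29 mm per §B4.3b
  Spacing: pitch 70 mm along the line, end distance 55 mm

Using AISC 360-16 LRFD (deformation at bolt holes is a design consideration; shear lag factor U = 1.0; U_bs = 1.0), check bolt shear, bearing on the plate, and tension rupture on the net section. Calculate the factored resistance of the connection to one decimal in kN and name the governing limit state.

272.7 kN (net-section rupture governs)

Bolt shear: A_b = π(24)²/4 = 452.39 mm². φR_n = 0.75 × 469 × 452.39 × 4 × 2 = 1273.0 kN.
Bearing (8 mm plate, F_u = 450 MPa): end bolts L_c = 55 − 27/2 = 41.5, R_n = min(1.2×41.5×8×450, 2.4×24×8×450) = 179.28 kN/bolt; interior L_c = 70 − 27 = 43, R_n = 185.76 kN/bolt. φR_n = 0.75 × (1×179.28 + 3×185.76) = 552.4 kN.
Tension rupture (net): A_n = (130 − 1×29)×8 = 808 mm² (U = 1.0, A_e = A_n). φR_n = 0.75 × 450 × 808 = 272.7 kN.
Governing: min(1273.0, 552.4, 272.7) = 272.7 kN → net-section rupture.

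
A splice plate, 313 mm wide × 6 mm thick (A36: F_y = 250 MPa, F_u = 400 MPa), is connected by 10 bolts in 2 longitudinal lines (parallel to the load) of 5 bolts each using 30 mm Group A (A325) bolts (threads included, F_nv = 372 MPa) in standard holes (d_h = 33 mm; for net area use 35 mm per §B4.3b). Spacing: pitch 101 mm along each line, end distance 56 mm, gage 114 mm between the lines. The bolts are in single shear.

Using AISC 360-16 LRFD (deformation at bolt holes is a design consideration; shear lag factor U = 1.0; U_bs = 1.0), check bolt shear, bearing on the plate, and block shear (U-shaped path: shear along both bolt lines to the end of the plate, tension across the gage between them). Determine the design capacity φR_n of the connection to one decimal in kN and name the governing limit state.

763.2 kN (block shear governs)

Bolt shear: A_b = π(30)²/4 = 706.86 mm². φR_n = 0.75 × 372 × 706.86 × 10 × 1 = 1972.1 kN.
Bearing (6 mm plate, F_u = 400 MPa): end bolts L_c = 56 − 33/2 = 39.5, R_n = min(1.2×39.5×6×400, 2.4×30×6×400) = 113.76 kN/bolt; interior L_c = 101 − 33 = 68, R_n = 172.8 kN/bolt. φR_n = 0.75 × (2×113.76 + 8×172.8) = 1207.4 kN.
Block shear: shear path 2×[56+4×101] = 2×460 mm, A_gv = 5520, A_nv = 2×(460 − 4.5×35)×6 = 3630 mm²; tension across gage: (114 − 1×35)×6 = 474 mm². R_n = min(0.6×400×3630, 0.6×250×5520) + 1.0×400×474 = min(871.2, 828) + 189.6 = 1017.6 kN. φR_n = 0.75 × 1017.6 = 763.2 kN.
Governing: min(1972.1, 1207.4, 763.2) = 763.2 kN → block shear.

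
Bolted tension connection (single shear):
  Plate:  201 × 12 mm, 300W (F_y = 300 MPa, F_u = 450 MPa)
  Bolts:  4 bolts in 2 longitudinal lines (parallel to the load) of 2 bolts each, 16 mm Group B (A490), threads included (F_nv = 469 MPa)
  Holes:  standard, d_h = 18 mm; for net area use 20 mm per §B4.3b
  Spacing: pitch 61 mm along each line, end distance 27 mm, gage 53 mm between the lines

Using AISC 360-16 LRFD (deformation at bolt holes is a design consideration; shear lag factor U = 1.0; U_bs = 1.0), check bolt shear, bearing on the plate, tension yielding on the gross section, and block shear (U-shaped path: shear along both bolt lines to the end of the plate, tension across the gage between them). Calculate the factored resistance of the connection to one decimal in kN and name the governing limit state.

Bolt shear: A_b = π(16)²/4 = 201.06 mm². φR_n = 0.75 × 469 × 201.06 × 4 × 1 = 282.9 kN.
Bearing (12 mm plate, F_u = 450 MPa): end bolts L_c = 27 − 18/2 = 18, R_n = min(1.2×18×12×450, 2.4×16×12×450) = 116.64 kN/bolt; interior L_c = 61 − 18 = 43, R_n = 207.36 kN/bolt. φR_n = 0.75 × (2×116.64 + 2×207.36) = 486.0 kN.
Tension yield (gross): A_g = 201×12 = 2412 mm². φR_n = 0.90 × 300 × 2412 = 651.2 kN.
Block shear: shear path 2×[27+1×61] = 2×88 mm, A_gv = 2112, A_nv = 2×(88 − 1.5×20)×12 = 1392 mm²; tension across gage: (53 − 1×20)×12 = 396 mm². R_n = min(0.6×450×1392, 0.6×300×2112) + 1.0×450×396 = min(375.84, 380.16) + 178.2 = 554.04 kN. φR_n = 0.75 × 554.04 = 415.5 kN.
Governing: min(282.9, 486.0, 651.2, 415.5) = 282.9 kN → bolt shear.

282.9 kN (bolt shear governs)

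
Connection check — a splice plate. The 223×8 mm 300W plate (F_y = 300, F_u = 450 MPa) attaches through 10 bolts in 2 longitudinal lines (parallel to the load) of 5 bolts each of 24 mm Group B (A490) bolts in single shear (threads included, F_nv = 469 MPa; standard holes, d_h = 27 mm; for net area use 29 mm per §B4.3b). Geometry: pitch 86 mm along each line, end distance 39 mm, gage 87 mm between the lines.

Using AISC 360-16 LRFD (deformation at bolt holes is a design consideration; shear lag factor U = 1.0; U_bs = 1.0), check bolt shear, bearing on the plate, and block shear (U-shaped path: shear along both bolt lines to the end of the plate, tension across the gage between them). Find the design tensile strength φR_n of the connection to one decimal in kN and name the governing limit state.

974.7 kN (block shear governs)

Bolt shear: A_b = π(24)²/4 = 452.39 mm². φR_n = 0.75 × 469 × 452.39 × 10 × 1 = 1591.3 kN.
Bearing (8 mm plate, F_u = 450 MPa): end bolts L_c = 39 − 27/2 = 25.5, R_n = min(1.2×25.5×8×450, 2.4×24×8×450) = 110.16 kN/bolt; interior L_c = 86 − 27 = 59, R_n = 207.36 kN/bolt. φR_n = 0.75 × (2×110.16 + 8×207.36) = 1409.4 kN.
Block shear: shear path 2×[39+4×86] = 2×383 mm, A_gv = 6128, A_nv = 2×(383 − 4.5×29)×8 = 4040 mm²; tension across gage: (87 − 1×29)×8 = 464 mm². R_n = min(0.6×450×4040, 0.6×300×6128) + 1.0×450×464 = min(1090.8, 1103) + 208.8 = 1299.6 kN. φR_n = 0.75 × 1299.6 = 974.7 kN.
Governing: min(1591.3, 1409.4, 974.7) = 974.7 kN → block shear.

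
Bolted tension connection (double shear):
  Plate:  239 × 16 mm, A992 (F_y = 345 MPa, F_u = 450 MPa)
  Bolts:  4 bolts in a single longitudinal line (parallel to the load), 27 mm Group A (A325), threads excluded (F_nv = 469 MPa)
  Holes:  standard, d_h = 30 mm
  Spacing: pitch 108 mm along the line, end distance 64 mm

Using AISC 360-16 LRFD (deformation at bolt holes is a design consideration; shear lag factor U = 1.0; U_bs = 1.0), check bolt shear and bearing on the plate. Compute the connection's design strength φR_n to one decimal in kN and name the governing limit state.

Bolt shear: A_b = π(27)²/4 = 572.56 mm². φR_n = 0.75 × 469 × 572.56 × 4 × 2 = 1611.2 kN.
Bearing (16 mm plate, F_u = 450 MPa): end bolts L_c = 64 − 30/2 = 49, R_n = min(1.2×49×16×450, 2.4×27×16×450) = 423.36 kN/bolt; interior L_c = 108 − 30 = 78, R_n = 466.56 kN/bolt. φR_n = 0.75 × (1×423.36 + 3×466.56) = 1367.3 kN.
Governing: min(1611.2, 1367.3) = 1367.3 kN → bearing.

1367.3 kN (bearing governs)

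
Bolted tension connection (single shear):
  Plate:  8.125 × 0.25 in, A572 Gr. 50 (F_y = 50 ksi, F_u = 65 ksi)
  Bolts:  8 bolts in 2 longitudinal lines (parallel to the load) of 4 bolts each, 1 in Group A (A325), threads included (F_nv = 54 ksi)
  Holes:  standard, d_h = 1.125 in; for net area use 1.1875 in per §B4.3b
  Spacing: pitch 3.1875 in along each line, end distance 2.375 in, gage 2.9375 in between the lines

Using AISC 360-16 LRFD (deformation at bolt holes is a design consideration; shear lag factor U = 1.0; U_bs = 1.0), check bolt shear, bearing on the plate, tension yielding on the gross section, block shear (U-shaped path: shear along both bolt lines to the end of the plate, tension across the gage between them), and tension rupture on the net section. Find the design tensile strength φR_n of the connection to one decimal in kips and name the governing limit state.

Bolt shear: A_b = π(1)²/4 = 0.7854 in². φR_n = 0.75 × 54 × 0.7854 × 8 × 1 = 254.5 kips.
Bearing (0.25 in plate, F_u = 65 ksi): end bolts L_c = 2.375 − 1.125/2 = 1.8125, R_n = min(1.2×1.8125×0.25×65, 2.4×1×0.25×65) = 35.344 kips/bolt; interior L_c = 3.1875 − 1.125 = 2.0625, R_n = 39 kips/bolt. φR_n = 0.75 × (2×35.344 + 6×39) = 228.5 kips.
Tension yield (gross): A_g = 8.125×0.25 = 2.0313 in². φR_n = 0.90 × 50 × 2.0313 = 91.4 kips.
Block shear: shear path 2×[2.375+3×3.1875] = 2×11.9375 in, A_gv = 5.9688, A_nv = 2×(11.9375 − 3.5×1.1875)×0.25 = 3.8906 in²; tension across gage: (2.9375 − 1×1.1875)×0.25 = 0.4375 in². R_n = min(0.6×65×3.8906, 0.6×50×5.9688) + 1.0×65×0.4375 = min(151.73, 179.06) + 28.438 = 180.17 kips. φR_n = 0.75 × 180.17 = 135.1 kips.
Tension rupture (net): A_n = (8.125 − 2×1.1875)×0.25 = 1.4375 in² (U = 1.0, A_e = A_n). φR_n = 0.75 × 65 × 1.4375 = 70.1 kips.
Governing: min(254.5, 228.5, 91.4, 135.1, 70.1) = 70.1 kips → net-section rupture.

70.1 kips (net-section rupture governs)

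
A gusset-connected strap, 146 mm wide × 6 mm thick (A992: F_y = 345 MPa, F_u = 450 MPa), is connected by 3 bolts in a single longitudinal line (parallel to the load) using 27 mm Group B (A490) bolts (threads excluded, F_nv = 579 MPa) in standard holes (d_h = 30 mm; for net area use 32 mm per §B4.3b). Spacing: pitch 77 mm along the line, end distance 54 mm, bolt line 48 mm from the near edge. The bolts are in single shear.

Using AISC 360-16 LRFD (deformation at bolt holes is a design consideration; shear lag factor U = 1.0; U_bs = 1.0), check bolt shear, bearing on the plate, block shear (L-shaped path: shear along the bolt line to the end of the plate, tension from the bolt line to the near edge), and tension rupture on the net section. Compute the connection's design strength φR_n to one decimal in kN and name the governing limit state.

Bolt shear: A_b = π(27)²/4 = 572.56 mm². φR_n = 0.75 × 579 × 572.56 × 3 × 1 = 745.9 kN.
Bearing (6 mm plate, F_u = 450 MPa): end bolts L_c = 54 − 30/2 = 39, R_n = min(1.2×39×6×450, 2.4×27×6×450) = 126.36 kN/bolt; interior L_c = 77 − 30 = 47, R_n = 152.28 kN/bolt. φR_n = 0.75 × (1×126.36 + 2×152.28) = 323.2 kN.
Block shear: shear path 1×[54+2×77] = 1×208 mm, A_gv = 1248, A_nv = 1×(208 − 2.5×32)×6 = 768 mm²; tension to near edge: (48 − 0.5×32)×6 = 192 mm². R_n = min(0.6×450×768, 0.6×345×1248) + 1.0×450×192 = min(207.36, 258.34) + 86.4 = 293.76 kN. φR_n = 0.75 × 293.76 = 220.3 kN.
Tension rupture (net): A_n = (146 − 1×32)×6 = 684 mm² (U = 1.0, A_e = A_n). φR_n = 0.75 × 450 × 684 = 230.9 kN.
Governing: min(745.9, 323.2, 220.3, 230.9) = 220.3 kN → block shear.

220.3 kN (block shear governs)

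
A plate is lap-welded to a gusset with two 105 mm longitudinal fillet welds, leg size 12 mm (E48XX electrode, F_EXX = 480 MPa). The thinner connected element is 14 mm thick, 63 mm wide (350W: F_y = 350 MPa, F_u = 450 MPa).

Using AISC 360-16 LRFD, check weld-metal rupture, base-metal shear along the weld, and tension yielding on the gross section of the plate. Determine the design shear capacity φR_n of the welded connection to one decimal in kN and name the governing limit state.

Weld metal: throat = 0.707×12 = 8.484 mm, L = 2×105 = 210 mm. φR_n = 0.75 × 0.6 × 480 × 8.484 × 210 = 384.8 kN.
Base metal shear (14 mm plate): yield φR_n = 1.0×0.6×350×14×210 = 617.4 kN; rupture φR_n = 0.75×0.6×450×14×210 = 595.4 kN; take 595.4 kN (rupture).
Tension yield (gross): A_g = 63×14 = 882 mm². φR_n = 0.90 × 350 × 882 = 277.8 kN.
Governing: min(384.8, 595.4, 277.8) = 277.8 kN → gross-section yield.

277.8 kN (gross-section yield governs)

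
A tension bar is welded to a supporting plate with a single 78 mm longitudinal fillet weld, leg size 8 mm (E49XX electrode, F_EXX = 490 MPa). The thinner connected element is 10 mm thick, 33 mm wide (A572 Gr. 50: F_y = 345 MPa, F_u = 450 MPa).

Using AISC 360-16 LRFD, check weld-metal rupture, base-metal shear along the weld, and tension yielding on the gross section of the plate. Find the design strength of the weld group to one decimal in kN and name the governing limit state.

97.3 kN (weld metal governs)

Weld metal: throat = 0.707×8 = 5.656 mm, L = 78 mm. φR_n = 0.75 × 0.6 × 490 × 5.656 × 78 = 97.3 kN.
Base metal shear (10 mm plate): yield φR_n = 1.0×0.6×345×10×78 = 161.5 kN; rupture φR_n = 0.75×0.6×450×10×78 = 158.0 kN; take 158.0 kN (rupture).
Tension yield (gross): A_g = 33×10 = 330 mm². φR_n = 0.90 × 345 × 330 = 102.5 kN.
Governing: min(97.3, 158.0, 102.5) = 97.3 kN → weld metal.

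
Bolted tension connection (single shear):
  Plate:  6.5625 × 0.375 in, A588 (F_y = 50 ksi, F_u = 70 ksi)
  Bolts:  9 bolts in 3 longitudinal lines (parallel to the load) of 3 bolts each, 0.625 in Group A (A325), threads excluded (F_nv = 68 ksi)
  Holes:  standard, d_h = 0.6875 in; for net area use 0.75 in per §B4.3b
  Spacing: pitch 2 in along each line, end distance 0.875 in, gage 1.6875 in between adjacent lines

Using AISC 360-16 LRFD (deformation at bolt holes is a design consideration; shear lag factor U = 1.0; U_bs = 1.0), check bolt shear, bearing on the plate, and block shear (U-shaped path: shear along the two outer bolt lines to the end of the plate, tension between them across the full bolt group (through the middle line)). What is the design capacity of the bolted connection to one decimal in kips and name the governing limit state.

107.8 kips (block shear governs)

Bolt shear: A_b = π(0.625)²/4 = 0.3068 in². φR_n = 0.75 × 68 × 0.3068 × 9 × 1 = 140.8 kips.
Bearing (0.375 in plate, F_u = 70 ksi): end bolts L_c = 0.875 − 0.6875/2 = 0.53125, R_n = min(1.2×0.53125×0.375×70, 2.4×0.625×0.375×70) = 16.734 kips/bolt; interior L_c = 2 − 0.6875 = 1.3125, R_n = 39.375 kips/bolt. φR_n = 0.75 × (3×16.734 + 6×39.375) = 214.8 kips.
Block shear: shear path 2×[0.875+2×2] = 2×4.875 in, A_gv = 3.6563, A_nv = 2×(4.875 − 2.5×0.75)×0.375 = 2.25 in²; tension across gage: (3.375 − 2×0.75)×0.375 = 0.70313 in². R_n = min(0.6×70×2.25, 0.6×50×3.6563) + 1.0×70×0.70313 = min(94.5, 109.69) + 49.219 = 143.72 kips. φR_n = 0.75 × 143.72 = 107.8 kips.
Governing: min(140.8, 214.8, 107.8) = 107.8 kips → block shear.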